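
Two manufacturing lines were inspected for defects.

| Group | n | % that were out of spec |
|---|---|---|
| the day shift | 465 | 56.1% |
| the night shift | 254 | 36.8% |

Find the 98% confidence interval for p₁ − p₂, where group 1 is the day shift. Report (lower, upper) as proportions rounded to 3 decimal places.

(0.105, 0.281)

SE₁ = √(p̂₁(1−p̂₁)/n₁) = √(0.5610·0.4390/465) = 0.02301; SE₂ = √(0.3680·0.6320/254) = 0.03026.
Independent samples: SE of the difference = √(SE₁² + SE₂²) = √(0.0005294601 + 0.0009156676) = 0.03801.
z* for 98% confidence is 2.326, so the margin of error is 2.326 × 0.03801 = 0.08841.
Point estimate p̂₁ − p̂₂ = 0.5610 − 0.3680 = 0.1930.
0.1930 ± 0.08841 → (0.105, 0.281).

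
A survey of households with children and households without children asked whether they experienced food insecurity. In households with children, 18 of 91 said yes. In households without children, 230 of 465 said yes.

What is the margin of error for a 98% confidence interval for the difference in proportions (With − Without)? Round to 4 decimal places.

0.1111

Sample proportions: 18/91 = 0.1978, 230/465 = 0.4946.
Each SE is √(p̂(1−p̂)/n): √(0.1978·0.8022/91) = 0.04176 and √(0.4946·0.5054/465) = 0.02319.
SE(p̂₁ − p̂₂) = √(SE₁² + SE₂²) = √(0.0017438976 + 0.0005377761) = 0.04777, since the two samples are independent.
At 98% confidence z* = 2.326; margin = 2.326 × 0.04777 = 0.11111.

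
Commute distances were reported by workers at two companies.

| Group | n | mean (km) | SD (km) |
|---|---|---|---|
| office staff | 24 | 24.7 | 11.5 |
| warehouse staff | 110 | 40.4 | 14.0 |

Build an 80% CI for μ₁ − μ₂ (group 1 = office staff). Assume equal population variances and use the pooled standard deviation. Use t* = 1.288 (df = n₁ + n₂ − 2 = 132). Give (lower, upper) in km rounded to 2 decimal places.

(-19.65, -11.75)

s_p = √[((n₁−1)s₁² + (n₂−1)s₂²)/(n₁+n₂−2)] = √[(23·11.5² + 109·14.0²)/132] = 13.5975.
SE = 13.5975·√(1/24 + 1/110) = 3.0634.
With t* = 1.288, margin = 1.288 × 3.0634 = 3.9457.
x̄₁ − x̄₂ = 24.7 − 40.4 = -15.7000; interval -15.7000 ± 3.9457 = (-19.65, -11.75).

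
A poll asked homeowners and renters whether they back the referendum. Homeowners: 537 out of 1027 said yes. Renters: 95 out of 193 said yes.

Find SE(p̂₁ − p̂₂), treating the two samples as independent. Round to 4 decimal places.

Sample proportions: 537/1027 = 0.5229, 95/193 = 0.4922.
Each SE is √(p̂(1−p̂)/n): √(0.5229·0.4771/1027) = 0.01559 and √(0.4922·0.5078/193) = 0.03599.
SE(p̂₁ − p̂₂) = √(SE₁² + SE₂²) = √(0.0002430481 + 0.0012952801) = 0.03922, since the two samples are independent.

0.0392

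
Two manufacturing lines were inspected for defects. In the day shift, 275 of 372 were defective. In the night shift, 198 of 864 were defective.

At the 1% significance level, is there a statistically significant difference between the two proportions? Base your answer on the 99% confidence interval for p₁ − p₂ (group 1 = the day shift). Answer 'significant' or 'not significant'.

Sample proportions: 275/372 = 0.7392, 198/864 = 0.2292.
Each SE is √(p̂(1−p̂)/n): √(0.7392·0.2608/372) = 0.02276 and √(0.2292·0.7708/864) = 0.01430.
SE(p̂₁ − p̂₂) = √(SE₁² + SE₂²) = √(0.0005180176 + 0.00020449) = 0.02688, since the two samples are independent.
At 99% confidence z* = 2.576; margin = 2.576 × 0.02688 = 0.06924.
The difference is 0.7392 − 0.2292 = 0.5100, so the interval is 0.5100 ± 0.06924 = (0.44076, 0.57924).
The interval (0.44076, 0.57924) does not contain 0, so the difference is significant.

significant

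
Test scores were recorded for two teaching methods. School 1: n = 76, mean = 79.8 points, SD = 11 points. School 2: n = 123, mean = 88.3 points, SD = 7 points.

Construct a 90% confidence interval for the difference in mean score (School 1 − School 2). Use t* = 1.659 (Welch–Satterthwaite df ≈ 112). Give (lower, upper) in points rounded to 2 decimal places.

(-10.84, -6.16)

Standard errors of each mean: 11/√76 = 1.2618 and 7/√123 = 0.6312.
SE(x̄₁ − x̄₂) = √(1.2618² + 0.6312²) = 1.4109 for independent samples with unequal variances.
With t* = 1.659, the margin is 1.659 × 1.4109 = 2.3407.
x̄₁ − x̄₂ = 79.8 − 88.3 = -8.5000; the interval is -8.5000 ± 2.3407 = (-10.84, -6.16).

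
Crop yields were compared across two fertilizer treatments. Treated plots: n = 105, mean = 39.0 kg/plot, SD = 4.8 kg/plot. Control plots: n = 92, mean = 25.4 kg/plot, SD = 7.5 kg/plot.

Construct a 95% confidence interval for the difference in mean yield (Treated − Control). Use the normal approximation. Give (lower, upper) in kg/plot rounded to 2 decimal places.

(11.81, 15.39)

Per-group SEs: s₁/√n₁ = 4.8/√105 = 0.4684, s₂/√n₂ = 7.5/√92 = 0.7819.
Unpooled SE of the difference: √(0.21939856 + 0.61136761) = 0.9115.
Margin of error = z* · SE = 1.960 × 0.9115 = 1.7865.
x̄₁ − x̄₂ = 39.0 − 25.4 = 13.6000.
CI: 13.6000 ± 1.7865 = (11.81, 15.39).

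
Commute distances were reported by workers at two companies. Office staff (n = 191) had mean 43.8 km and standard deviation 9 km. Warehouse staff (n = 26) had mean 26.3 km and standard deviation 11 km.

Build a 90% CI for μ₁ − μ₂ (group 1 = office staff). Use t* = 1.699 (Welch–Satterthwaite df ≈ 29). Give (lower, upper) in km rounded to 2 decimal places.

Standard errors of each mean: 9/√191 = 0.6512 and 11/√26 = 2.1573.
SE(x̄₁ − x̄₂) = √(0.6512² + 2.1573²) = 2.2534 for independent samples with unequal variances.
With t* = 1.699, the margin is 1.699 × 2.2534 = 3.8285.
x̄₁ − x̄₂ = 43.8 − 26.3 = 17.5000; the interval is 17.5000 ± 3.8285 = (13.67, 21.33).

(13.67, 21.33)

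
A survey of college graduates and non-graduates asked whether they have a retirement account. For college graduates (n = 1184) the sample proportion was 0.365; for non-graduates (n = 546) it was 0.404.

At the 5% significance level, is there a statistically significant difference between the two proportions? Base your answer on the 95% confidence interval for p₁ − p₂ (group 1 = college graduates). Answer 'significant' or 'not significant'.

not significant

SE₁ = √(p̂₁(1−p̂₁)/n₁) = √(0.3650·0.6350/1184) = 0.01399; SE₂ = √(0.4040·0.5960/546) = 0.02100.
Independent samples: SE of the difference = √(SE₁² + SE₂²) = √(0.0001957201 + 0.000441) = 0.02523.
z* for 95% confidence is 1.960, so the margin of error is 1.960 × 0.02523 = 0.04945.
Point estimate p̂₁ − p̂₂ = 0.3650 − 0.4040 = -0.0390.
-0.0390 ± 0.04945 → (-0.08845, 0.01045).
The interval (-0.08845, 0.01045) contains 0, so the difference is not significant.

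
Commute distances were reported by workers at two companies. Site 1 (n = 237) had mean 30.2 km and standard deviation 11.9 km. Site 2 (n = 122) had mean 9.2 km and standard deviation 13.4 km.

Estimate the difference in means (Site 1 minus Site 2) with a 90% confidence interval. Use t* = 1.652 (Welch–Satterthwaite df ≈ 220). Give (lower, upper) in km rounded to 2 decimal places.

(18.62, 23.38)

Per-group SEs: s₁/√n₁ = 11.9/√237 = 0.7730, s₂/√n₂ = 13.4/√122 = 1.2132.
Unpooled SE of the difference: √(0.597529 + 1.47185424) = 1.4385.
Margin of error = t* · SE = 1.652 × 1.4385 = 2.3764.
x̄₁ − x̄₂ = 30.2 − 9.2 = 21.0000.
CI: 21.0000 ± 2.3764 = (18.62, 23.38).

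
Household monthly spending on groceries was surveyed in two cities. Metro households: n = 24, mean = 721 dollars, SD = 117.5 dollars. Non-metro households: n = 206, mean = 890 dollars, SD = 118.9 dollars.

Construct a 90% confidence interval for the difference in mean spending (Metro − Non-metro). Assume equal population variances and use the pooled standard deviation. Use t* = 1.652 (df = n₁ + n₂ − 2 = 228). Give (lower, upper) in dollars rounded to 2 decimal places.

(-211.32, -126.68)

s_p = √[((n₁−1)s₁² + (n₂−1)s₂²)/(n₁+n₂−2)] = √[(23·117.5² + 205·118.9²)/228] = 118.7595.
SE = 118.7595·√(1/24 + 1/206) = 25.6149.
With t* = 1.652, margin = 1.652 × 25.6149 = 42.3158.
x̄₁ − x̄₂ = 721 − 890 = -169.0000; interval -169.0000 ± 42.3158 = (-211.32, -126.68).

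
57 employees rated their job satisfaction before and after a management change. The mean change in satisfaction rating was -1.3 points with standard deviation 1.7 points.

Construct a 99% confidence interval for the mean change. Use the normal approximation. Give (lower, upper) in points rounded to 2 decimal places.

(-1.88, -0.72)

Paired design: SE = s_d/√n = 1.7/√57 = 0.2252.
z* = 2.576; margin of error = 2.576 × 0.2252 = 0.5801.
-1.3 ± 0.5801 → (-1.88, -0.72).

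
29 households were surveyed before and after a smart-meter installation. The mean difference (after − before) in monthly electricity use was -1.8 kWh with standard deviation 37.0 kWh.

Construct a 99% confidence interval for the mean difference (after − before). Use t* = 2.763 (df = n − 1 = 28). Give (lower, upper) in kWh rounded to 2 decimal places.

(-20.78, 17.18)

This is a matched-pairs design, so SE = s_d/√n = 37.0/√29 = 6.8707.
Margin = 2.763 × 6.8707 = 18.9837; the interval is -1.8 ± 18.9837 = (-20.78, 17.18).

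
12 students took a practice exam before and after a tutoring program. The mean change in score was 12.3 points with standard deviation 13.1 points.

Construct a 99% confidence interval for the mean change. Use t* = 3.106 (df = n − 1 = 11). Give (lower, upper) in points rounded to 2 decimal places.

(0.55, 24.05)

This is a matched-pairs design, so SE = s_d/√n = 13.1/√12 = 3.7816.
Margin = 3.106 × 3.7816 = 11.7456; the interval is 12.3 ± 11.7456 = (0.55, 24.05).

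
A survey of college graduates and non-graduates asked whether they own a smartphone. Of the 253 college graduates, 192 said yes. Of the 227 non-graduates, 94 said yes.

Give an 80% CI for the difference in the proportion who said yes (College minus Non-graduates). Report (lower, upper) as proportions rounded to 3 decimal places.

(0.291, 0.399)

Sample proportions: 192/253 = 0.7589, 94/227 = 0.4141.
Each SE is √(p̂(1−p̂)/n): √(0.7589·0.2411/253) = 0.02689 and √(0.4141·0.5859/227) = 0.03269.
SE(p̂₁ − p̂₂) = √(SE₁² + SE₂²) = √(0.0007230721 + 0.0010686361) = 0.04233, since the two samples are independent.
At 80% confidence z* = 1.282; margin = 1.282 × 0.04233 = 0.05427.
The difference is 0.7589 − 0.4141 = 0.3448, so the interval is 0.3448 ± 0.05427 = (0.291, 0.399).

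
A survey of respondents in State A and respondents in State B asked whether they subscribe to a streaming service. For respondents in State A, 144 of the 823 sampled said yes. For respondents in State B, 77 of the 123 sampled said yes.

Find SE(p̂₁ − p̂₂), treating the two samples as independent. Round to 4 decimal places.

First, p̂₁ = 144/823 = 0.1750; p̂₂ = 77/123 = 0.6260.
The two standard errors are √(0.1750×0.8250/823) = 0.01324 and √(0.6260×0.3740/123) = 0.04363.
Because the samples are independent, SE_diff = √(0.01324² + 0.04363²) = 0.04559.

0.0456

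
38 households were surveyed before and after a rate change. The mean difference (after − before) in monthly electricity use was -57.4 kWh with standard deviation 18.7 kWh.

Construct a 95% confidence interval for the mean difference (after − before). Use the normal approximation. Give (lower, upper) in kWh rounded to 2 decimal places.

(-63.35, -51.45)

This is a matched-pairs design, so SE = s_d/√n = 18.7/√38 = 3.0335.
Margin = 1.960 × 3.0335 = 5.9457; the interval is -57.4 ± 5.9457 = (-63.35, -51.45).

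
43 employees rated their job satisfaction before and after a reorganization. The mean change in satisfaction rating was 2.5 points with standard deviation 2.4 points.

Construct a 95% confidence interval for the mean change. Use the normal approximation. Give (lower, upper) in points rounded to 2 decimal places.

Paired design: SE = s_d/√n = 2.4/√43 = 0.3660.
z* = 1.960; margin of error = 1.960 × 0.3660 = 0.7174.
2.5 ± 0.7174 → (1.78, 3.22).

(1.78, 3.22)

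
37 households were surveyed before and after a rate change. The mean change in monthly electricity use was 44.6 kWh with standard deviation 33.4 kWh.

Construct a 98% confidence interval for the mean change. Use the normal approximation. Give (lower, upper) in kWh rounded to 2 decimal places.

Paired design: SE = s_d/√n = 33.4/√37 = 5.4909.
z* = 2.326; margin of error = 2.326 × 5.4909 = 12.7718.
44.6 ± 12.7718 → (31.83, 57.37).

(31.83, 57.37)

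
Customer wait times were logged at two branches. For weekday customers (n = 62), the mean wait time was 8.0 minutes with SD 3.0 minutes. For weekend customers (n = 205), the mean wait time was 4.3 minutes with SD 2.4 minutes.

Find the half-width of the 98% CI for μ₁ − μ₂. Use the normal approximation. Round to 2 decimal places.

0.97

Standard errors of each mean: 3.0/√62 = 0.3810 and 2.4/√205 = 0.1676.
SE(x̄₁ − x̄₂) = √(0.3810² + 0.1676²) = 0.4162 for independent samples with unequal variances.
With z* = 2.326, the margin is 2.326 × 0.4162 = 0.9681.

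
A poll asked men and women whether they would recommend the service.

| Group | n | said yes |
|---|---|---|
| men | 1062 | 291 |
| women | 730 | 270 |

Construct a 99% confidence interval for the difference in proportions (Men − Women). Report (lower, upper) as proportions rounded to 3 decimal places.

p̂₁ = 291/1062 = 0.2740 and p̂₂ = 270/730 = 0.3699.
SE₁ = √(p̂₁(1−p̂₁)/n₁) = √(0.2740·0.7260/1062) = 0.01369; SE₂ = √(0.3699·0.6301/730) = 0.01787.
Independent samples: SE of the difference = √(SE₁² + SE₂²) = √(0.0001874161 + 0.0003193369) = 0.02251.
z* for 99% confidence is 2.576, so the margin of error is 2.576 × 0.02251 = 0.05799.
Point estimate p̂₁ − p̂₂ = 0.2740 − 0.3699 = -0.0959.
-0.0959 ± 0.05799 → (-0.154, -0.038).

(-0.154, -0.038)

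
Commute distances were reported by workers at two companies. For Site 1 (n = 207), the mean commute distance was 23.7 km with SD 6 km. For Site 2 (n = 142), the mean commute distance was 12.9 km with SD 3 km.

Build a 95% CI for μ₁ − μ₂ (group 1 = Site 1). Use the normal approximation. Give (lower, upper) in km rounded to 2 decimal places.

SE₁ = s₁/√n₁ = 6/√207 = 0.4170; SE₂ = 3/√142 = 0.2518.
Independent samples, unequal variances: SE_diff = √(SE₁² + SE₂²) = √(0.173889 + 0.06340324) = 0.4871.
z* = 1.960, so margin of error = 1.960 × 0.4871 = 0.9547.
Difference in means = 23.7 − 12.9 = 10.8000.
10.8000 ± 0.9547 → (9.85, 11.75).

(9.85, 11.75)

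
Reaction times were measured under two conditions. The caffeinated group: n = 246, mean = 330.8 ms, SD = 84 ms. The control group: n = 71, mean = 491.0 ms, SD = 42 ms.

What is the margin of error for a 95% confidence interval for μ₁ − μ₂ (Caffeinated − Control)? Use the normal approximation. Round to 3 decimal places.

Per-group SEs: s₁/√n₁ = 84/√246 = 5.3556, s₂/√n₂ = 42/√71 = 4.9845.
Unpooled SE of the difference: √(28.68245136 + 24.84524025) = 7.3163.
Margin of error = z* · SE = 1.960 × 7.3163 = 14.3399.

14.340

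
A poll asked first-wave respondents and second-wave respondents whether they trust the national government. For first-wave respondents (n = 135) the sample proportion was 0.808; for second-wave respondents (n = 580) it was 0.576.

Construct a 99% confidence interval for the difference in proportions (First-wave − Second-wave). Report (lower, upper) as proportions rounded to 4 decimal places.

(0.1299, 0.3341)

SE₁ = √(p̂₁(1−p̂₁)/n₁) = √(0.8080·0.1920/135) = 0.03390; SE₂ = √(0.5760·0.4240/580) = 0.02052.
Independent samples: SE of the difference = √(SE₁² + SE₂²) = √(0.00114921 + 0.0004210704) = 0.03963.
z* for 99% confidence is 2.576, so the margin of error is 2.576 × 0.03963 = 0.10209.
Point estimate p̂₁ − p̂₂ = 0.8080 − 0.5760 = 0.2320.
0.2320 ± 0.10209 → (0.1299, 0.3341).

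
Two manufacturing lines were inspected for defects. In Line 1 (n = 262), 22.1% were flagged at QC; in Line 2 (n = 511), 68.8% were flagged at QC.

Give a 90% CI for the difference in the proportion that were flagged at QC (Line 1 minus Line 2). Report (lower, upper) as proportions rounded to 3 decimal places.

SE₁ = √(p̂₁(1−p̂₁)/n₁) = √(0.2210·0.7790/262) = 0.02563; SE₂ = √(0.6880·0.3120/511) = 0.02050.
Independent samples: SE of the difference = √(SE₁² + SE₂²) = √(0.0006568969 + 0.00042025) = 0.03282.
z* for 90% confidence is 1.645, so the margin of error is 1.645 × 0.03282 = 0.05399.
Point estimate p̂₁ − p̂₂ = 0.2210 − 0.6880 = -0.4670.
-0.4670 ± 0.05399 → (-0.521, -0.413).

(-0.521, -0.413)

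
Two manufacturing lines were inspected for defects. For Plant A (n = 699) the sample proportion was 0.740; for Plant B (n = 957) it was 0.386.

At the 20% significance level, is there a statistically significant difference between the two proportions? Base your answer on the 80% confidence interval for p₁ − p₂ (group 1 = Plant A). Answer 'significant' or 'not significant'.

significant

SE₁ = √(p̂₁(1−p̂₁)/n₁) = √(0.7400·0.2600/699) = 0.01659; SE₂ = √(0.3860·0.6140/957) = 0.01574.
Independent samples: SE of the difference = √(SE₁² + SE₂²) = √(0.0002752281 + 0.0002477476) = 0.02287.
z* for 80% confidence is 1.282, so the margin of error is 1.282 × 0.02287 = 0.02932.
Point estimate p̂₁ − p̂₂ = 0.7400 − 0.3860 = 0.3540.
0.3540 ± 0.02932 → (0.32468, 0.38332).
The interval (0.32468, 0.38332) does not contain 0, so the difference is significant.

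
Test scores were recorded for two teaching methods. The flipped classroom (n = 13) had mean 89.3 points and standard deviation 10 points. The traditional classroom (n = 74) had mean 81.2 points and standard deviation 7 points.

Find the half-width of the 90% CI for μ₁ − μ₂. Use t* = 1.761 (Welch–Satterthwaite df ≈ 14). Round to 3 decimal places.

5.090

Standard errors of each mean: 10/√13 = 2.7735 and 7/√74 = 0.8137.
SE(x̄₁ − x̄₂) = √(2.7735² + 0.8137²) = 2.8904 for independent samples with unequal variances.
With t* = 1.761, the margin is 1.761 × 2.8904 = 5.0900.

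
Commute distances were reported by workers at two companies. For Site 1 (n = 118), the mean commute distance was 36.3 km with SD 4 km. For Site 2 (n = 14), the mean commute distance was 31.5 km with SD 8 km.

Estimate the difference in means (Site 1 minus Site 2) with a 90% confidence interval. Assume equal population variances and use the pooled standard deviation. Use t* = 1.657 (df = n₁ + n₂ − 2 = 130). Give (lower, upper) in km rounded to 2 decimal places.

(2.66, 6.94)

Pooled variance s_p² = [117·4² + 13·8²] / (118+14−2) = 20.8000, so s_p = 4.5607.
SE_diff = s_p·√(1/n₁ + 1/n₂) = 4.5607·√(1/118 + 1/14) = 1.2892.
t* = 1.657; margin = 1.657 × 1.2892 = 2.1362.
Difference = 36.3 − 31.5 = 4.8000.
4.8000 ± 2.1362 → (2.66, 6.94).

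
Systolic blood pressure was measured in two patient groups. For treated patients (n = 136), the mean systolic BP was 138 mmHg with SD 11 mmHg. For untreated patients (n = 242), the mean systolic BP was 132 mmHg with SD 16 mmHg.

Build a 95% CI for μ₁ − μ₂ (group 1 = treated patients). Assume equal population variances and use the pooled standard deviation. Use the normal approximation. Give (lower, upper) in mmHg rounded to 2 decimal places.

(2.97, 9.03)

s_p = √[((n₁−1)s₁² + (n₂−1)s₂²)/(n₁+n₂−2)] = √[(135·11² + 241·16²)/376] = 14.4059.
SE = 14.4059·√(1/136 + 1/242) = 1.5439.
With z* = 1.960, margin = 1.960 × 1.5439 = 3.0260.
x̄₁ − x̄₂ = 138 − 132 = 6.0000; interval 6.0000 ± 3.0260 = (2.97, 9.03).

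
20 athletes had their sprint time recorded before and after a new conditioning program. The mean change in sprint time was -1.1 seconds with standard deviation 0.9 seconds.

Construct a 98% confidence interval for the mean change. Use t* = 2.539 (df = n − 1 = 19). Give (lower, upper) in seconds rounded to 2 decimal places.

This is a matched-pairs design, so SE = s_d/√n = 0.9/√20 = 0.2012.
Margin = 2.539 × 0.2012 = 0.5108; the interval is -1.1 ± 0.5108 = (-1.61, -0.59).

(-1.61, -0.59)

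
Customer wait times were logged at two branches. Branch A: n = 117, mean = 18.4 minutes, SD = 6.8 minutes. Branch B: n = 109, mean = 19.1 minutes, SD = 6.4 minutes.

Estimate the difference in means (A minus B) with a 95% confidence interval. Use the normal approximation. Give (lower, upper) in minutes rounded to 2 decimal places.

(-2.42, 1.02)

SE₁ = s₁/√n₁ = 6.8/√117 = 0.6287; SE₂ = 6.4/√109 = 0.6130.
Independent samples, unequal variances: SE_diff = √(SE₁² + SE₂²) = √(0.39526369 + 0.375769) = 0.8781.
z* = 1.960, so margin of error = 1.960 × 0.8781 = 1.7211.
Difference in means = 18.4 − 19.1 = -0.7000.
-0.7000 ± 1.7211 → (-2.42, 1.02).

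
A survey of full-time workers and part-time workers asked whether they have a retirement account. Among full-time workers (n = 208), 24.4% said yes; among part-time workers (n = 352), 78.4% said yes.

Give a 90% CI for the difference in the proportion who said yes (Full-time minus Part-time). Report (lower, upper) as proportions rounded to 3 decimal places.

(-0.601, -0.479)

Each SE is √(p̂(1−p̂)/n): √(0.2440·0.7560/208) = 0.02978 and √(0.7840·0.2160/352) = 0.02193.
SE(p̂₁ − p̂₂) = √(SE₁² + SE₂²) = √(0.0008868484 + 0.0004809249) = 0.03698, since the two samples are independent.
At 90% confidence z* = 1.645; margin = 1.645 × 0.03698 = 0.06083.
The difference is 0.2440 − 0.7840 = -0.5400, so the interval is -0.5400 ± 0.06083 = (-0.601, -0.479).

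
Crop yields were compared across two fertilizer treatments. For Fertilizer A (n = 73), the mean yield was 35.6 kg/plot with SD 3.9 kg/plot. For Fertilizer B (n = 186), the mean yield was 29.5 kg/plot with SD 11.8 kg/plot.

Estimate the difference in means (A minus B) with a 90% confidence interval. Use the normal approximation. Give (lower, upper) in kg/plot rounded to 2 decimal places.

Standard errors of each mean: 3.9/√73 = 0.4565 and 11.8/√186 = 0.8652.
SE(x̄₁ − x̄₂) = √(0.4565² + 0.8652²) = 0.9782 for independent samples with unequal variances.
With z* = 1.645, the margin is 1.645 × 0.9782 = 1.6091.
x̄₁ − x̄₂ = 35.6 − 29.5 = 6.1000; the interval is 6.1000 ± 1.6091 = (4.49, 7.71).

(4.49, 7.71)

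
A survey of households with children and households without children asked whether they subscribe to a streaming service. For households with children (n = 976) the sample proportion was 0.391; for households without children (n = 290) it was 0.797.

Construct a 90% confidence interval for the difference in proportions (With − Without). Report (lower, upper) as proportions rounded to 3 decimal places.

Each SE is √(p̂(1−p̂)/n): √(0.3910·0.6090/976) = 0.01562 and √(0.7970·0.2030/290) = 0.02362.
SE(p̂₁ − p̂₂) = √(SE₁² + SE₂²) = √(0.0002439844 + 0.0005579044) = 0.02832, since the two samples are independent.
At 90% confidence z* = 1.645; margin = 1.645 × 0.02832 = 0.04659.
The difference is 0.3910 − 0.7970 = -0.4060, so the interval is -0.4060 ± 0.04659 = (-0.453, -0.359).

(-0.453, -0.359)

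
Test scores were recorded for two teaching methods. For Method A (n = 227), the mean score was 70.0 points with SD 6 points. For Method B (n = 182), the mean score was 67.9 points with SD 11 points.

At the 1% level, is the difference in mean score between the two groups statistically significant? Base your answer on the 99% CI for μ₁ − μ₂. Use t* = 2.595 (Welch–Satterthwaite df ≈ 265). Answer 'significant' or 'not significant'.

SE₁ = s₁/√n₁ = 6/√227 = 0.3982; SE₂ = 11/√182 = 0.8154.
Independent samples, unequal variances: SE_diff = √(SE₁² + SE₂²) = √(0.15856324 + 0.66487716) = 0.9074.
t* = 2.595, so margin of error = 2.595 × 0.9074 = 2.3547.
Difference in means = 70.0 − 67.9 = 2.1000.
2.1000 ± 2.3547 → (-0.2547, 4.4547).
The interval (-0.2547, 4.4547) contains 0, so the difference is not significant.

not significant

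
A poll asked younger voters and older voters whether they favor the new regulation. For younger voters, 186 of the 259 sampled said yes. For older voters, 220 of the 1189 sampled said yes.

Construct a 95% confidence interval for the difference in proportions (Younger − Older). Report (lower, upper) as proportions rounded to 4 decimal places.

First, p̂₁ = 186/259 = 0.7181; p̂₂ = 220/1189 = 0.1850.
The two standard errors are √(0.7181×0.2819/259) = 0.02796 and √(0.1850×0.8150/1189) = 0.01126.
Because the samples are independent, SE_diff = √(0.02796² + 0.01126²) = 0.03014.
Using z* = 1.960 for 95%, ME = 1.960 × 0.03014 = 0.05907.
p̂₁ − p̂₂ = 0.5331; interval 0.5331 ± 0.05907 gives (0.4740, 0.5922).

(0.4740, 0.5922)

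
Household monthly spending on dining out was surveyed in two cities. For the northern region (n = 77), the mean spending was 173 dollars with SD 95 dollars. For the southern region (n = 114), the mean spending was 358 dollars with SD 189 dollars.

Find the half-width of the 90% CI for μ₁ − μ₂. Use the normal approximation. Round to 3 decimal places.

34.133

Standard errors of each mean: 95/√77 = 10.8263 and 189/√114 = 17.7015.
SE(x̄₁ − x̄₂) = √(10.8263² + 17.7015²) = 20.7497 for independent samples with unequal variances.
With z* = 1.645, the margin is 1.645 × 20.7497 = 34.1333.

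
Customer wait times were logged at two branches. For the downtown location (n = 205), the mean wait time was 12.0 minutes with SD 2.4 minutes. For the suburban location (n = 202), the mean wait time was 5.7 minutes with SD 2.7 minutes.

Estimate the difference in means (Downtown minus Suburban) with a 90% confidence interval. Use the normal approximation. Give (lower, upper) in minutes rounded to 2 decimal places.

(5.88, 6.72)

Per-group SEs: s₁/√n₁ = 2.4/√205 = 0.1676, s₂/√n₂ = 2.7/√202 = 0.1900.
Unpooled SE of the difference: √(0.02808976 + 0.0361) = 0.2534.
Margin of error = z* · SE = 1.645 × 0.2534 = 0.4168.
x̄₁ − x̄₂ = 12.0 − 5.7 = 6.3000.
CI: 6.3000 ± 0.4168 = (5.88, 6.72).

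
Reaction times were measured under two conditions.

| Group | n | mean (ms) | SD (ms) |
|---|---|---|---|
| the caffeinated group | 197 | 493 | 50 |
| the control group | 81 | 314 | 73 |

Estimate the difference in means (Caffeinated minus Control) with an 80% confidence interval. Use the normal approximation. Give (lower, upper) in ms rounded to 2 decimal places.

SE₁ = s₁/√n₁ = 50/√197 = 3.5624; SE₂ = 73/√81 = 8.1111.
Independent samples, unequal variances: SE_diff = √(SE₁² + SE₂²) = √(12.69069376 + 65.78994321) = 8.8589.
z* = 1.282, so margin of error = 1.282 × 8.8589 = 11.3571.
Difference in means = 493 − 314 = 179.0000.
179.0000 ± 11.3571 → (167.64, 190.36).

(167.64, 190.36)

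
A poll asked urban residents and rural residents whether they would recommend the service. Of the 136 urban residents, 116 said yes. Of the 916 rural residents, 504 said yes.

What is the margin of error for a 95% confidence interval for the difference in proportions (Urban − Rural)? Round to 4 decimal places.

0.0677

Sample proportions: 116/136 = 0.8529, 504/916 = 0.5502.
Each SE is √(p̂(1−p̂)/n): √(0.8529·0.1471/136) = 0.03037 and √(0.5502·0.4498/916) = 0.01644.
SE(p̂₁ − p̂₂) = √(SE₁² + SE₂²) = √(0.0009223369 + 0.0002702736) = 0.03453, since the two samples are independent.
At 95% confidence z* = 1.960; margin = 1.960 × 0.03453 = 0.06768.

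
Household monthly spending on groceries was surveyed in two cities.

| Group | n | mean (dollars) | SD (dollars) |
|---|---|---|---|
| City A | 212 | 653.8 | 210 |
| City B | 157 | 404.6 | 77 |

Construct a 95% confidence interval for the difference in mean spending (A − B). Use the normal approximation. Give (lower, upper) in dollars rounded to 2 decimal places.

SE₁ = s₁/√n₁ = 210/√212 = 14.4229; SE₂ = 77/√157 = 6.1453.
Independent samples, unequal variances: SE_diff = √(SE₁² + SE₂²) = √(208.02004441 + 37.76471209) = 15.6775.
z* = 1.960, so margin of error = 1.960 × 15.6775 = 30.7279.
Difference in means = 653.8 − 404.6 = 249.2000.
249.2000 ± 30.7279 → (218.47, 279.93).

(218.47, 279.93)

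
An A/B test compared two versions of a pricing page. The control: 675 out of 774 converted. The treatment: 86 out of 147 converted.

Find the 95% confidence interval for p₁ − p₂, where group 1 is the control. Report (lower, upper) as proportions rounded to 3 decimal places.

(0.204, 0.370)

First, p̂₁ = 675/774 = 0.8721; p̂₂ = 86/147 = 0.5850.
The two standard errors are √(0.8721×0.1279/774) = 0.01200 and √(0.5850×0.4150/147) = 0.04064.
Because the samples are independent, SE_diff = √(0.01200² + 0.04064²) = 0.04237.
Using z* = 1.960 for 95%, ME = 1.960 × 0.04237 = 0.08305.
p̂₁ − p̂₂ = 0.2871; interval 0.2871 ± 0.08305 gives (0.204, 0.370).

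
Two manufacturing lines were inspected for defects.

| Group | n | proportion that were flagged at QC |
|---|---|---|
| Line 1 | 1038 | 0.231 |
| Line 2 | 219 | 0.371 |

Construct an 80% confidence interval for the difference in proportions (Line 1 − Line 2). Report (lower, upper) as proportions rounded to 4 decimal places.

SE₁ = √(p̂₁(1−p̂₁)/n₁) = √(0.2310·0.7690/1038) = 0.01308; SE₂ = √(0.3710·0.6290/219) = 0.03264.
Independent samples: SE of the difference = √(SE₁² + SE₂²) = √(0.0001710864 + 0.0010653696) = 0.03516.
z* for 80% confidence is 1.282, so the margin of error is 1.282 × 0.03516 = 0.04508.
Point estimate p̂₁ − p̂₂ = 0.2310 − 0.3710 = -0.1400.
-0.1400 ± 0.04508 → (-0.1851, -0.0949).

(-0.1851, -0.0949)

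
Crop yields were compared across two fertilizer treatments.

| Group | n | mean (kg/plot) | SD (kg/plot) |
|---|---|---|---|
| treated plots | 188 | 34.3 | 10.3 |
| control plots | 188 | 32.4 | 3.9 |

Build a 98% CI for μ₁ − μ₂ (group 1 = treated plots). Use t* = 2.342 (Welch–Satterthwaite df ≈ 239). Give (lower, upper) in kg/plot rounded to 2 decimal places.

(0.02, 3.78)

SE₁ = s₁/√n₁ = 10.3/√188 = 0.7512; SE₂ = 3.9/√188 = 0.2844.
Independent samples, unequal variances: SE_diff = √(SE₁² + SE₂²) = √(0.56430144 + 0.08088336) = 0.8032.
t* = 2.342, so margin of error = 2.342 × 0.8032 = 1.8811.
Difference in means = 34.3 − 32.4 = 1.9000.
1.9000 ± 1.8811 → (0.02, 3.78).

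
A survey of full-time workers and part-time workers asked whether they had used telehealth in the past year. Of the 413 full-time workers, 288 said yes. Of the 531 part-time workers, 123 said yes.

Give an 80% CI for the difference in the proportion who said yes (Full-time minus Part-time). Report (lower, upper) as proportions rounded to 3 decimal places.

(0.428, 0.503)

p̂₁ = 288/413 = 0.6973 and p̂₂ = 123/531 = 0.2316.
SE₁ = √(p̂₁(1−p̂₁)/n₁) = √(0.6973·0.3027/413) = 0.02261; SE₂ = √(0.2316·0.7684/531) = 0.01831.
Independent samples: SE of the difference = √(SE₁² + SE₂²) = √(0.0005112121 + 0.0003352561) = 0.02909.
z* for 80% confidence is 1.282, so the margin of error is 1.282 × 0.02909 = 0.03729.
Point estimate p̂₁ − p̂₂ = 0.6973 − 0.2316 = 0.4657.
0.4657 ± 0.03729 → (0.428, 0.503).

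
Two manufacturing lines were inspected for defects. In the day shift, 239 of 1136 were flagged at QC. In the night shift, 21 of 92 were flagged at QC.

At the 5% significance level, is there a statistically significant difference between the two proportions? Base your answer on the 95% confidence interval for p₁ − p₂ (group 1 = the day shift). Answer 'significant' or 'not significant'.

not significant

Sample proportions: 239/1136 = 0.2104, 21/92 = 0.2283.
Each SE is √(p̂(1−p̂)/n): √(0.2104·0.7896/1136) = 0.01209 and √(0.2283·0.7717/92) = 0.04376.
SE(p̂₁ − p̂₂) = √(SE₁² + SE₂²) = √(0.0001461681 + 0.0019149376) = 0.04540, since the two samples are independent.
At 95% confidence z* = 1.960; margin = 1.960 × 0.04540 = 0.08898.
The difference is 0.2104 − 0.2283 = -0.0179, so the interval is -0.0179 ± 0.08898 = (-0.10688, 0.07108).
The interval (-0.10688, 0.07108) contains 0, so the difference is not significant.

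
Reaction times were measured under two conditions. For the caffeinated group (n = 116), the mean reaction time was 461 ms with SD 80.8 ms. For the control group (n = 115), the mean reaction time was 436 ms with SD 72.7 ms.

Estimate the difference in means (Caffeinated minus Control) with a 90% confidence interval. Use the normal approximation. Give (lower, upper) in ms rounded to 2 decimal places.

Per-group SEs: s₁/√n₁ = 80.8/√116 = 7.5021, s₂/√n₂ = 72.7/√115 = 6.7793.
Unpooled SE of the difference: √(56.28150441 + 45.95890849) = 10.1114.
Margin of error = z* · SE = 1.645 × 10.1114 = 16.6333.
x̄₁ − x̄₂ = 461 − 436 = 25.0000.
CI: 25.0000 ± 16.6333 = (8.37, 41.63).

(8.37, 41.63)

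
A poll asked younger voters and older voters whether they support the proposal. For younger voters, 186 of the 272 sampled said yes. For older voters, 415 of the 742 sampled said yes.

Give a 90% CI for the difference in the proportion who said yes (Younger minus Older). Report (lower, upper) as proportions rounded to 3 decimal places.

(0.069, 0.180)

First, p̂₁ = 186/272 = 0.6838; p̂₂ = 415/742 = 0.5593.
The two standard errors are √(0.6838×0.3162/272) = 0.02819 and √(0.5593×0.4407/742) = 0.01823.
Because the samples are independent, SE_diff = √(0.02819² + 0.01823²) = 0.03357.
Using z* = 1.645 for 90%, ME = 1.645 × 0.03357 = 0.05522.
p̂₁ − p̂₂ = 0.1245; interval 0.1245 ± 0.05522 gives (0.069, 0.180).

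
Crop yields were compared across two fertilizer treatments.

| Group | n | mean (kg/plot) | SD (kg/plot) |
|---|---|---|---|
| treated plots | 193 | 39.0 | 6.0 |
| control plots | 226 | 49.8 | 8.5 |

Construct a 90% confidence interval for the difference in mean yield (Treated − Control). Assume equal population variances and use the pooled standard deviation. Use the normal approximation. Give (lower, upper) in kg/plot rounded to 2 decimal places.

Pooled variance s_p² = [192·6.0² + 225·8.5²] / (193+226−2) = 55.5594, so s_p = 7.4538.
SE_diff = s_p·√(1/n₁ + 1/n₂) = 7.4538·√(1/193 + 1/226) = 0.7306.
z* = 1.645; margin = 1.645 × 0.7306 = 1.2018.
Difference = 39.0 − 49.8 = -10.8000.
-10.8000 ± 1.2018 → (-12.00, -9.60).

(-12.00, -9.60)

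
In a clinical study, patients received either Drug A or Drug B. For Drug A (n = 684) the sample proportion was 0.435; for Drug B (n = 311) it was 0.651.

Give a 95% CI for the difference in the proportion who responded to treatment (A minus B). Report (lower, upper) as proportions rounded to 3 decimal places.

The two standard errors are √(0.4350×0.5650/684) = 0.01896 and √(0.6510×0.3490/311) = 0.02703.
Because the samples are independent, SE_diff = √(0.01896² + 0.02703²) = 0.03302.
Using z* = 1.960 for 95%, ME = 1.960 × 0.03302 = 0.06472.
p̂₁ − p̂₂ = -0.2160; interval -0.2160 ± 0.06472 gives (-0.281, -0.151).

(-0.281, -0.151)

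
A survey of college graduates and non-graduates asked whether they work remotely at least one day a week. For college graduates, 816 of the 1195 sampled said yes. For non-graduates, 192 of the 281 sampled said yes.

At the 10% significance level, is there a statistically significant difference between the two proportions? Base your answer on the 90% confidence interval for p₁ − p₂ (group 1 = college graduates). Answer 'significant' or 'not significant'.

not significant

p̂₁ = 816/1195 = 0.6828 and p̂₂ = 192/281 = 0.6833.
SE₁ = √(p̂₁(1−p̂₁)/n₁) = √(0.6828·0.3172/1195) = 0.01346; SE₂ = √(0.6833·0.3167/281) = 0.02775.
Independent samples: SE of the difference = √(SE₁² + SE₂²) = √(0.0001811716 + 0.0007700625) = 0.03084.
z* for 90% confidence is 1.645, so the margin of error is 1.645 × 0.03084 = 0.05073.
Point estimate p̂₁ − p̂₂ = 0.6828 − 0.6833 = -0.0005.
-0.0005 ± 0.05073 → (-0.05123, 0.05023).
The interval (-0.05123, 0.05023) contains 0, so the difference is not significant.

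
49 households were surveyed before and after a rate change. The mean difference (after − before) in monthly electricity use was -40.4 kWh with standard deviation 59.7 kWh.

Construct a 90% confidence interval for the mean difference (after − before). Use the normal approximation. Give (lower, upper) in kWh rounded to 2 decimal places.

(-54.43, -26.37)

This is a matched-pairs design, so SE = s_d/√n = 59.7/√49 = 8.5286.
Margin = 1.645 × 8.5286 = 14.0295; the interval is -40.4 ± 14.0295 = (-54.43, -26.37).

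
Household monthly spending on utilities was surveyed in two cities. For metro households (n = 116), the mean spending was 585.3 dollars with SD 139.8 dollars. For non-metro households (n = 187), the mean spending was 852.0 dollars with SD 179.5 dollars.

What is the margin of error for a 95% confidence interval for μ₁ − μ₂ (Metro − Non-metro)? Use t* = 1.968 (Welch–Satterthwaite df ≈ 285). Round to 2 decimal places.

Standard errors of each mean: 139.8/√116 = 12.9801 and 179.5/√187 = 13.1263.
SE(x̄₁ − x̄₂) = √(12.9801² + 13.1263²) = 18.4603 for independent samples with unequal variances.
With t* = 1.968, the margin is 1.968 × 18.4603 = 36.3299.

36.33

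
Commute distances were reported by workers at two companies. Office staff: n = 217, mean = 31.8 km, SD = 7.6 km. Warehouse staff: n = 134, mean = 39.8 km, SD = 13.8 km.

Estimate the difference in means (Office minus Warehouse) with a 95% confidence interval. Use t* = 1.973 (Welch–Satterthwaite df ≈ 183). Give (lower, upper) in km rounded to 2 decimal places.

(-10.56, -5.44)

SE₁ = s₁/√n₁ = 7.6/√217 = 0.5159; SE₂ = 13.8/√134 = 1.1921.
Independent samples, unequal variances: SE_diff = √(SE₁² + SE₂²) = √(0.26615281 + 1.42110241) = 1.2989.
t* = 1.973, so margin of error = 1.973 × 1.2989 = 2.5627.
Difference in means = 31.8 − 39.8 = -8.0000.
-8.0000 ± 2.5627 → (-10.56, -5.44).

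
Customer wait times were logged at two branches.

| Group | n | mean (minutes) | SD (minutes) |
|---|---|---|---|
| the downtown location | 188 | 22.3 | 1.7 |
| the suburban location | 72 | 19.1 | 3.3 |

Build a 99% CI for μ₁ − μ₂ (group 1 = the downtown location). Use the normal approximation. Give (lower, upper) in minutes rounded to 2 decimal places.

SE₁ = s₁/√n₁ = 1.7/√188 = 0.1240; SE₂ = 3.3/√72 = 0.3889.
Independent samples, unequal variances: SE_diff = √(SE₁² + SE₂²) = √(0.015376 + 0.15124321) = 0.4082.
z* = 2.576, so margin of error = 2.576 × 0.4082 = 1.0515.
Difference in means = 22.3 − 19.1 = 3.2000.
3.2000 ± 1.0515 → (2.15, 4.25).

(2.15, 4.25)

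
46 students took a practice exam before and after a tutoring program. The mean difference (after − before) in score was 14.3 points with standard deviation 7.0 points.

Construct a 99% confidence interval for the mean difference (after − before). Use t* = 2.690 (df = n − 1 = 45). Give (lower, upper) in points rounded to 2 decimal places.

(11.52, 17.08)

This is a matched-pairs design, so SE = s_d/√n = 7.0/√46 = 1.0321.
Margin = 2.690 × 1.0321 = 2.7763; the interval is 14.3 ± 2.7763 = (11.52, 17.08).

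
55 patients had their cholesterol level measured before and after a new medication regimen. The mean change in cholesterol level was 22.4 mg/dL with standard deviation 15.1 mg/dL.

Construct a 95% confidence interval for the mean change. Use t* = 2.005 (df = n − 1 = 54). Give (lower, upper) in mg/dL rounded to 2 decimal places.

(18.32, 26.48)

Paired design: SE = s_d/√n = 15.1/√55 = 2.0361.
t* = 2.005; margin of error = 2.005 × 2.0361 = 4.0824.
22.4 ± 4.0824 → (18.32, 26.48).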